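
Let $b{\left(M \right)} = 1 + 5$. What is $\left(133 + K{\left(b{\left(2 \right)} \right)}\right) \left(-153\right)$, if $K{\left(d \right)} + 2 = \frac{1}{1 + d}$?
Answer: $- \frac{140454}{7} \approx -20065.0$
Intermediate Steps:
$b{\left(M \right)} = 6$
$K{\left(d \right)} = -2 + \frac{1}{1 + d}$
$\left(133 + K{\left(b{\left(2 \right)} \right)}\right) \left(-153\right) = \left(133 + \frac{-1 - 12}{1 + 6}\right) \left(-153\right) = \left(133 + \frac{-1 - 12}{7}\right) \left(-153\right) = \left(133 + \frac{1}{7} \left(-13\right)\right) \left(-153\right) = \left(133 - \frac{13}{7}\right) \left(-153\right) = \frac{918}{7} \left(-153\right) = - \frac{140454}{7}$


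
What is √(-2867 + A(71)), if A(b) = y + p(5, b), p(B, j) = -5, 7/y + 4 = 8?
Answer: I*√11481/2 ≈ 53.575*I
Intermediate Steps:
y = 7/4 (y = 7/(-4 + 8) = 7/4 ≈ 1.7500)
A(b) = -13/4 (A(b) = 7/4 - 5 = -13/4)
√(-2867 + A(71)) = √(-2867 - 13/4) = √(-11481/4) = I*√11481/2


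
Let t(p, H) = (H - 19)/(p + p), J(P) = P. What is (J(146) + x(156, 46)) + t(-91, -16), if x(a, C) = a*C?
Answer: 190377/26 ≈ 7322.2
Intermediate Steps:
t(p, H) = (-19 + H)/(2*p) (t(p, H) = (-19 + H)/((2*p)) = (-19 + H)*(1/(2*p)) = (-19 + H)/(2*p))
x(a, C) = C*a
(J(146) + x(156, 46)) + t(-91, -16) = (146 + 46*156) + (½)*(-19 - 16)/(-91) = (146 + 7176) + (½)*(-1/91)*(-35) = 7322 + 5/26 = 190377/26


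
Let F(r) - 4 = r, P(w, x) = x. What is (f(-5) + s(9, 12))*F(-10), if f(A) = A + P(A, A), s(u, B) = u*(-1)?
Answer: 114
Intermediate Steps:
F(r) = 4 + r
s(u, B) = -u
f(A) = 2*A (f(A) = A + A = 2*A)
(f(-5) + s(9, 12))*F(-10) = (2*(-5) - 1*9)*(4 - 10) = (-10 - 9)*(-6) = -19*(-6) = 114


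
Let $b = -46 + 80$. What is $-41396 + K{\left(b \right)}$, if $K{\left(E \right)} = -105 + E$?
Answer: $-41467$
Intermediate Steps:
$b = 34$
$-41396 + K{\left(b \right)} = -41396 + \left(-105 + 34\right) = -41396 - 71 = -41467$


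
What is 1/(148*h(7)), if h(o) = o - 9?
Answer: -1/296 ≈ -0.0033784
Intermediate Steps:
h(o) = -9 + o
1/(148*h(7)) = 1/(148*(-9 + 7)) = 1/(148*(-2)) = 1/(-296) = -1/296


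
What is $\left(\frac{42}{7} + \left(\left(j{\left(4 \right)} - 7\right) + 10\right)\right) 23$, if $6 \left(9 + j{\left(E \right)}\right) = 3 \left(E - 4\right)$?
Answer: $0$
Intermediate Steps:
$j{\left(E \right)} = -11 + \frac{E}{2}$ ($j{\left(E \right)} = -9 + \frac{3 \left(E - 4\right)}{6} = -9 + \frac{3 \left(-4 + E\right)}{6} = -9 + \frac{-12 + 3 E}{6} = -9 + \left(-2 + \frac{E}{2}\right) = -11 + \frac{E}{2}$)
$\left(\frac{42}{7} + \left(\left(j{\left(4 \right)} - 7\right) + 10\right)\right) 23 = \left(\frac{42}{7} + \left(\left(\left(-11 + \frac{1}{2} \cdot 4\right) - 7\right) + 10\right)\right) 23 = \left(42 \cdot \frac{1}{7} + \left(\left(\left(-11 + 2\right) - 7\right) + 10\right)\right) 23 = \left(6 + \left(\left(-9 - 7\right) + 10\right)\right) 23 = \left(6 + \left(-16 + 10\right)\right) 23 = \left(6 - 6\right) 23 = 0 \cdot 23 = 0$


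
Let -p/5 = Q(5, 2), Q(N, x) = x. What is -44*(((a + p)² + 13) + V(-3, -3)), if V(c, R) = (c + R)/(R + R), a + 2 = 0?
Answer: -6952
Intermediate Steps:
a = -2 (a = -2 + 0 = -2)
p = -10 (p = -5*2 = -10)
V(c, R) = (R + c)/(2*R) (V(c, R) = (R + c)/((2*R)) = (R + c)*(1/(2*R)) = (R + c)/(2*R))
-44*(((a + p)² + 13) + V(-3, -3)) = -44*(((-2 - 10)² + 13) + (½)*(-3 - 3)/(-3)) = -44*(((-12)² + 13) + (½)*(-⅓)*(-6)) = -44*((144 + 13) + 1) = -44*(157 + 1) = -44*158 = -6952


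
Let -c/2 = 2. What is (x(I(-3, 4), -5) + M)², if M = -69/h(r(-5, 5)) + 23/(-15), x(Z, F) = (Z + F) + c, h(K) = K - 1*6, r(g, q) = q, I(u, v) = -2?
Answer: 717409/225 ≈ 3188.5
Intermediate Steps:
c = -4 (c = -2*2 = -4)
h(K) = -6 + K (h(K) = K - 6 = -6 + K)
x(Z, F) = -4 + F + Z (x(Z, F) = (Z + F) - 4 = (F + Z) - 4 = -4 + F + Z)
M = 1012/15 (M = -69/(-6 + 5) + 23/(-15) = -69/(-1) + 23*(-1/15) = -69*(-1) - 23/15 = 69 - 23/15 = 1012/15 ≈ 67.467)
(x(I(-3, 4), -5) + M)² = ((-4 - 5 - 2) + 1012/15)² = (-11 + 1012/15)² = (847/15)² = 717409/225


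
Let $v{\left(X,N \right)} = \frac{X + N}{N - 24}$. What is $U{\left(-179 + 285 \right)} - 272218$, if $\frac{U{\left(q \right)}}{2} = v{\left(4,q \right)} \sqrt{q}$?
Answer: $-272218 + \frac{110 \sqrt{106}}{41} \approx -2.7219 \cdot 10^{5}$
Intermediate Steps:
$v{\left(X,N \right)} = \frac{N + X}{-24 + N}$
$U{\left(q \right)} = \frac{2 \sqrt{q} \left(4 + q\right)}{-24 + q}$ ($U{\left(q \right)} = 2 \frac{q + 4}{-24 + q} \sqrt{q} = 2 \frac{4 + q}{-24 + q} \sqrt{q} = 2 \frac{\sqrt{q} \left(4 + q\right)}{-24 + q} = \frac{2 \sqrt{q} \left(4 + q\right)}{-24 + q}$)
$U{\left(-179 + 285 \right)} - 272218 = \frac{2 \sqrt{-179 + 285} \left(4 + \left(-179 + 285\right)\right)}{-24 + \left(-179 + 285\right)} - 272218 = \frac{2 \sqrt{106} \left(4 + 106\right)}{-24 + 106} - 272218 = 2 \sqrt{106} \cdot \frac{1}{82} \cdot 110 - 272218 = \frac{110 \sqrt{106}}{41} - 272218 = -272218 + \frac{110 \sqrt{106}}{41}$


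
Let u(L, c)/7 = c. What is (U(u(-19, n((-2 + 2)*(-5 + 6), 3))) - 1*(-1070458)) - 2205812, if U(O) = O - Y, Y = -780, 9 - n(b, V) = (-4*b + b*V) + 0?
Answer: -1134511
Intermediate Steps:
n(b, V) = 9 + 4*b - V*b (n(b, V) = 9 - ((-4*b + b*V) + 0) = 9 - ((-4*b + V*b) + 0) = 9 - (-4*b + V*b) = 9 + (4*b - V*b) = 9 + 4*b - V*b)
u(L, c) = 7*c
U(O) = 780 + O (U(O) = O - 1*(-780) = O + 780 = 780 + O)
(U(u(-19, n((-2 + 2)*(-5 + 6), 3))) - 1*(-1070458)) - 2205812 = ((780 + 7*(9 + 4*((-2 + 2)*(-5 + 6)) - 1*3*(-2 + 2)*(-5 + 6))) - 1*(-1070458)) - 2205812 = ((780 + 7*(9 + 4*(0*1) - 1*3*0*1)) + 1070458) - 2205812 = ((780 + 7*(9 + 4*0 - 1*3*0)) + 1070458) - 2205812 = ((780 + 7*(9 + 0 + 0)) + 1070458) - 2205812 = ((780 + 7*9) + 1070458) - 2205812 = ((780 + 63) + 1070458) - 2205812 = (843 + 1070458) - 2205812 = 1071301 - 2205812 = -1134511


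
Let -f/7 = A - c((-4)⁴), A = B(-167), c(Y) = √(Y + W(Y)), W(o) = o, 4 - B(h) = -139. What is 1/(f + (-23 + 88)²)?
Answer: 403/1296136 - 7*√2/648068 ≈ 0.00029565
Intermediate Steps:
B(h) = 143 (B(h) = 4 - 1*(-139) = 4 + 139 = 143)
c(Y) = √2*√Y (c(Y) = √(Y + Y) = √(2*Y) = √2*√Y)
A = 143
f = -1001 + 112*√2 (f = -7*(143 - √2*√((-4)⁴)) = -7*(143 - √2*√256) = -7*(143 - √2*16) = -7*(143 - 16*√2) = -1001 + 112*√2 ≈ -842.61)
1/(f + (-23 + 88)²) = 1/((-1001 + 112*√2) + (-23 + 88)²) = 1/((-1001 + 112*√2) + 65²) = 1/((-1001 + 112*√2) + 4225) = 1/(3224 + 112*√2)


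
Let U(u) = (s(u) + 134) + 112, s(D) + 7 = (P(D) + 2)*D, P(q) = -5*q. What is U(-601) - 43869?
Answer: -1850837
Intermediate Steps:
s(D) = -7 + D*(2 - 5*D) (s(D) = -7 + (-5*D + 2)*D = -7 + (2 - 5*D)*D = -7 + D*(2 - 5*D))
U(u) = 239 - 5*u**2 + 2*u (U(u) = ((-7 - 5*u**2 + 2*u) + 134) + 112 = (127 - 5*u**2 + 2*u) + 112 = 239 - 5*u**2 + 2*u)
U(-601) - 43869 = (239 - 5*(-601)**2 + 2*(-601)) - 43869 = (239 - 5*361201 - 1202) - 43869 = (239 - 1806005 - 1202) - 43869 = -1806968 - 43869 = -1850837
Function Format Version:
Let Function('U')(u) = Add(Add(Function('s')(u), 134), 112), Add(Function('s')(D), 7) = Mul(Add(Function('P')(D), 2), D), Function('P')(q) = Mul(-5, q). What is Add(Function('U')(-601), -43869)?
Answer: -1850837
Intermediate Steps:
Function('s')(D) = Add(-7, Mul(D, Add(2, Mul(-5, D)))) (Function('s')(D) = Add(-7, Mul(Add(Mul(-5, D), 2), D)) = Add(-7, Mul(Add(2, Mul(-5, D)), D)) = Add(-7, Mul(D, Add(2, Mul(-5, D)))))
Function('U')(u) = Add(239, Mul(-5, Pow(u, 2)), Mul(2, u)) (Function('U')(u) = Add(Add(Add(-7, Mul(-5, Pow(u, 2)), Mul(2, u)), 134), 112) = Add(Add(127, Mul(-5, Pow(u, 2)), Mul(2, u)), 112) = Add(239, Mul(-5, Pow(u, 2)), Mul(2, u)))
Add(Function('U')(-601), -43869) = Add(Add(239, Mul(-5, Pow(-601, 2)), Mul(2, -601)), -43869) = Add(Add(239, Mul(-5, 361201), -1202), -43869) = Add(Add(239, -1806005, -1202), -43869) = Add(-1806968, -43869) = -1850837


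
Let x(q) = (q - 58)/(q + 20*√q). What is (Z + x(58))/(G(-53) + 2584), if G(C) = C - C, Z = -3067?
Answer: -3067/2584 ≈ -1.1869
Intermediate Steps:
x(q) = (-58 + q)/(q + 20*√q)
G(C) = 0
(Z + x(58))/(G(-53) + 2584) = (-3067 + (-58 + 58)/(58 + 20*√58))/(0 + 2584) = (-3067 + 0/(58 + 20*√58))/2584 = (-3067 + 0)*(1/2584) = -3067*1/2584 = -3067/2584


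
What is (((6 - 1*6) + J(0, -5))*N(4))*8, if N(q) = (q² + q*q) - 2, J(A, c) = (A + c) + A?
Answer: -1200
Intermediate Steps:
J(A, c) = c + 2*A
N(q) = -2 + 2*q² (N(q) = (q² + q²) - 2 = 2*q² - 2 = -2 + 2*q²)
(((6 - 1*6) + J(0, -5))*N(4))*8 = (((6 - 1*6) + (-5 + 2*0))*(-2 + 2*4²))*8 = (((6 - 6) + (-5 + 0))*(-2 + 2*16))*8 = ((0 - 5)*(-2 + 32))*8 = -5*30*8 = -150*8 = -1200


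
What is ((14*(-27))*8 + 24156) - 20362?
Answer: 770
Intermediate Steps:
((14*(-27))*8 + 24156) - 20362 = (-378*8 + 24156) - 20362 = (-3024 + 24156) - 20362 = 21132 - 20362 = 770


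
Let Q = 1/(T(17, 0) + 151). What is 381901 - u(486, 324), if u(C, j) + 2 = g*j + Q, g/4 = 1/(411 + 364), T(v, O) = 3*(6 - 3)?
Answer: 9471152773/24800 ≈ 3.8190e+5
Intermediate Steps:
T(v, O) = 9 (T(v, O) = 3*3 = 9)
g = 4/775 (g = 4/(411 + 364) = 4/775 ≈ 0.0051613)
Q = 1/160 (Q = 1/(9 + 151) = 1/160 ≈ 0.0062500)
u(C, j) = -319/160 + 4*j/775 (u(C, j) = -2 + (4*j/775 + 1/160) = -2 + (1/160 + 4*j/775) = -319/160 + 4*j/775)
381901 - u(486, 324) = 381901 - (-319/160 + (4/775)*324) = 381901 - (-319/160 + 1296/775) = 381901 - 1*(-7973/24800) = 381901 + 7973/24800 = 9471152773/24800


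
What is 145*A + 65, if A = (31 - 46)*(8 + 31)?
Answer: -84760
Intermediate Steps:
A = -585 (A = -15*39 = -585)
145*A + 65 = 145*(-585) + 65 = -84825 + 65 = -84760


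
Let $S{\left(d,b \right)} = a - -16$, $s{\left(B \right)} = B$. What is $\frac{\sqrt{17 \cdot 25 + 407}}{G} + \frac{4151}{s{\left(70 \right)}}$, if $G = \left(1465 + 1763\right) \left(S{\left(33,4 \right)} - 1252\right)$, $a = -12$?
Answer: $\frac{593}{10} - \frac{\sqrt{13}}{503568} \approx 59.3$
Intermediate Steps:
$S{\left(d,b \right)} = 4$ ($S{\left(d,b \right)} = -12 - -16 = -12 + 16 = 4$)
$G = -4028544$ ($G = \left(1465 + 1763\right) \left(4 - 1252\right) = 3228 \left(-1248\right) = -4028544$)
$\frac{\sqrt{17 \cdot 25 + 407}}{G} + \frac{4151}{s{\left(70 \right)}} = \frac{\sqrt{17 \cdot 25 + 407}}{-4028544} + \frac{4151}{70} = \sqrt{425 + 407} \left(- \frac{1}{4028544}\right) + 4151 \cdot \frac{1}{70} = \sqrt{832} \left(- \frac{1}{4028544}\right) + \frac{593}{10} = 8 \sqrt{13} \left(- \frac{1}{4028544}\right) + \frac{593}{10} = - \frac{\sqrt{13}}{503568} + \frac{593}{10} = \frac{593}{10} - \frac{\sqrt{13}}{503568}$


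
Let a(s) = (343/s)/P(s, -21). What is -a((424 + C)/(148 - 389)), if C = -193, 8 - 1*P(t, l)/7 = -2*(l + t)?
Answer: -406567/285648 ≈ -1.4233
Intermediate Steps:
P(t, l) = 56 + 14*l + 14*t (P(t, l) = 56 - (-14)*(l + t) = 56 - 7*(-2*l - 2*t) = 56 + (14*l + 14*t) = 56 + 14*l + 14*t)
a(s) = 343/(s*(-238 + 14*s)) (a(s) = (343/s)/(56 + 14*(-21) + 14*s) = (343/s)/(56 - 294 + 14*s) = (343/s)/(-238 + 14*s) = 343/(s*(-238 + 14*s)))
-a((424 + C)/(148 - 389)) = -49/(2*((424 - 193)/(148 - 389))*(-17 + (424 - 193)/(148 - 389))) = -49/(2*(231/(-241))*(-17 + 231/(-241))) = -49/(2*(231*(-1/241))*(-17 + 231*(-1/241))) = -49/(2*(-231/241)*(-17 - 231/241)) = -49*(-241)/(2*231*(-4328/241)) = -49*(-241)*(-241)/(2*231*4328) = -1*406567/285648 = -406567/285648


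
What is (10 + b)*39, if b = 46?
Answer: 2184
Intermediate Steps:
(10 + b)*39 = (10 + 46)*39 = 56*39 = 2184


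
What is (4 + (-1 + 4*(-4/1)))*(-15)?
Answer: 195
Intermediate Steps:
(4 + (-1 + 4*(-4/1)))*(-15) = (4 + (-1 + 4*(-4*1)))*(-15) = (4 + (-1 + 4*(-4)))*(-15) = (4 + (-1 - 16))*(-15) = (4 - 17)*(-15) = -13*(-15) = 195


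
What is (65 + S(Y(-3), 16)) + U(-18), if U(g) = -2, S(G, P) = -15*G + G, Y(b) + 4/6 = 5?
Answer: 7/3 ≈ 2.3333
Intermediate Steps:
Y(b) = 13/3 (Y(b) = -⅔ + 5 = 13/3)
S(G, P) = -14*G
(65 + S(Y(-3), 16)) + U(-18) = (65 - 14*13/3) - 2 = (65 - 182/3) - 2 = 13/3 - 2 = 7/3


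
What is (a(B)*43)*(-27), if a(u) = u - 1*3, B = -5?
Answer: 9288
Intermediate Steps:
a(u) = -3 + u (a(u) = u - 3 = -3 + u)
(a(B)*43)*(-27) = ((-3 - 5)*43)*(-27) = -8*43*(-27) = -344*(-27) = 9288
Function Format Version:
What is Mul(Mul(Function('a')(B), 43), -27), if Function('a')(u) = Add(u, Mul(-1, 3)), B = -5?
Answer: 9288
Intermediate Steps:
Function('a')(u) = Add(-3, u) (Function('a')(u) = Add(u, -3) = Add(-3, u))
Mul(Mul(Function('a')(B), 43), -27) = Mul(Mul(Add(-3, -5), 43), -27) = Mul(Mul(-8, 43), -27) = Mul(-344, -27) = 9288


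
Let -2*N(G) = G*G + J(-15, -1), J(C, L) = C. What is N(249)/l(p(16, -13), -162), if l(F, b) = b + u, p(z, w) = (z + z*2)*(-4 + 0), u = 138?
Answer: 10331/8 ≈ 1291.4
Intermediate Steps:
p(z, w) = -12*z (p(z, w) = (z + 2*z)*(-4) = (3*z)*(-4) = -12*z)
l(F, b) = 138 + b (l(F, b) = b + 138 = 138 + b)
N(G) = 15/2 - G**2/2 (N(G) = -(G*G - 15)/2 = -(G**2 - 15)/2 = -(-15 + G**2)/2 = 15/2 - G**2/2)
N(249)/l(p(16, -13), -162) = (15/2 - 1/2*249**2)/(138 - 162) = (15/2 - 1/2*62001)/(-24) = (15/2 - 62001/2)*(-1/24) = -30993*(-1/24) = 10331/8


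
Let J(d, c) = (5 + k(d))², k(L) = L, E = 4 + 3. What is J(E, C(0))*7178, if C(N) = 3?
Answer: 1033632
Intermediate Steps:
E = 7
J(d, c) = (5 + d)²
J(E, C(0))*7178 = (5 + 7)²*7178 = 12²*7178 = 144*7178 = 1033632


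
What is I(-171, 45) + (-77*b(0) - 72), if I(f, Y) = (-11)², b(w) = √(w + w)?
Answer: 49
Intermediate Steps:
b(w) = √2*√w (b(w) = √(2*w) = √2*√w)
I(f, Y) = 121
I(-171, 45) + (-77*b(0) - 72) = 121 + (-77*√2*√0 - 72) = 121 + (-77*√2*0 - 72) = 121 + (-77*0 - 72) = 121 + (0 - 72) = 121 - 72 = 49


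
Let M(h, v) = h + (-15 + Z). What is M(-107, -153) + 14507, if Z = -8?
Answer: 14377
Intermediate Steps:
M(h, v) = -23 + h (M(h, v) = h + (-15 - 8) = h - 23 = -23 + h)
M(-107, -153) + 14507 = (-23 - 107) + 14507 = -130 + 14507 = 14377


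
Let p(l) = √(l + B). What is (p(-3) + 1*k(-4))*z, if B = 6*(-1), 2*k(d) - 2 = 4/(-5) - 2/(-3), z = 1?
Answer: 14/15 + 3*I ≈ 0.93333 + 3.0*I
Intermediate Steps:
k(d) = 14/15 (k(d) = 1 + (4/(-5) - 2/(-3))/2 = 1 + (4*(-⅕) - 2*(-⅓))/2 = 1 + (-⅘ + ⅔)/2 = 1 + (½)*(-2/15) = 1 - 1/15 = 14/15)
B = -6
p(l) = √(-6 + l) (p(l) = √(l - 6) = √(-6 + l))
(p(-3) + 1*k(-4))*z = (√(-6 - 3) + 1*(14/15))*1 = (√(-9) + 14/15)*1 = (3*I + 14/15)*1 = (14/15 + 3*I)*1 = 14/15 + 3*I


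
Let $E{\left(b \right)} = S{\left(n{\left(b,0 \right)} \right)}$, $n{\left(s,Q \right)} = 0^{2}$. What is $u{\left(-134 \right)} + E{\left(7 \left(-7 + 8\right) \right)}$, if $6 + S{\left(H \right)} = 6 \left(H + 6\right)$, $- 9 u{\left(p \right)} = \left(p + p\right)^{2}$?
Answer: $- \frac{71554}{9} \approx -7950.4$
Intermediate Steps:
$n{\left(s,Q \right)} = 0$
$u{\left(p \right)} = - \frac{4 p^{2}}{9}$ ($u{\left(p \right)} = - \frac{\left(p + p\right)^{2}}{9} = - \frac{\left(2 p\right)^{2}}{9} = - \frac{4 p^{2}}{9}$)
$S{\left(H \right)} = 30 + 6 H$ ($S{\left(H \right)} = -6 + 6 \left(H + 6\right) = -6 + 6 \left(6 + H\right) = -6 + \left(36 + 6 H\right) = 30 + 6 H$)
$E{\left(b \right)} = 30$ ($E{\left(b \right)} = 30 + 6 \cdot 0 = 30 + 0 = 30$)
$u{\left(-134 \right)} + E{\left(7 \left(-7 + 8\right) \right)} = - \frac{4 \left(-134\right)^{2}}{9} + 30 = \left(- \frac{4}{9}\right) 17956 + 30 = - \frac{71824}{9} + 30 = - \frac{71554}{9}$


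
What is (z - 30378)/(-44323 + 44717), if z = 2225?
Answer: -28153/394 ≈ -71.454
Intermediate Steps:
(z - 30378)/(-44323 + 44717) = (2225 - 30378)/(-44323 + 44717) = -28153/394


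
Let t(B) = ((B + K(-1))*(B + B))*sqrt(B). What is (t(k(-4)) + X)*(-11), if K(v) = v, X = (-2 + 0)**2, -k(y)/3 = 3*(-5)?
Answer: -44 - 130680*sqrt(5) ≈ -2.9225e+5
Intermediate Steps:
k(y) = 45 (k(y) = -9*(-5) = -3*(-15) = 45)
X = 4 (X = (-2)**2 = 4)
t(B) = 2*B**(3/2)*(-1 + B) (t(B) = ((B - 1)*(B + B))*sqrt(B) = ((-1 + B)*(2*B))*sqrt(B) = (2*B*(-1 + B))*sqrt(B) = 2*B**(3/2)*(-1 + B))
(t(k(-4)) + X)*(-11) = (2*45**(3/2)*(-1 + 45) + 4)*(-11) = (2*(135*sqrt(5))*44 + 4)*(-11) = (11880*sqrt(5) + 4)*(-11) = (4 + 11880*sqrt(5))*(-11) = -44 - 130680*sqrt(5)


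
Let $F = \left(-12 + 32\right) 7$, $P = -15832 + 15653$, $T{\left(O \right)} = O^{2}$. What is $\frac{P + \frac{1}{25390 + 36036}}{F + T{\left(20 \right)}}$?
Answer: $- \frac{10995253}{33170040} \approx -0.33148$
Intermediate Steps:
$P = -179$
$F = 140$ ($F = 20 \cdot 7 = 140$)
$\frac{P + \frac{1}{25390 + 36036}}{F + T{\left(20 \right)}} = \frac{-179 + \frac{1}{25390 + 36036}}{140 + 20^{2}} = \frac{-179 + \frac{1}{61426}}{140 + 400} = \frac{-179 + \frac{1}{61426}}{540} = \left(- \frac{10995253}{61426}\right) \frac{1}{540} = - \frac{10995253}{33170040}$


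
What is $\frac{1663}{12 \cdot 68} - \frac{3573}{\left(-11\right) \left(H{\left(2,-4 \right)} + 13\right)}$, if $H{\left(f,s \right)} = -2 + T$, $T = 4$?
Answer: $\frac{1063321}{44880} \approx 23.693$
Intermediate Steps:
$H{\left(f,s \right)} = 2$ ($H{\left(f,s \right)} = -2 + 4 = 2$)
$\frac{1663}{12 \cdot 68} - \frac{3573}{\left(-11\right) \left(H{\left(2,-4 \right)} + 13\right)} = \frac{1663}{12 \cdot 68} - \frac{3573}{\left(-11\right) \left(2 + 13\right)} = \frac{1663}{816} - \frac{3573}{\left(-11\right) 15} = 1663 \cdot \frac{1}{816} - \frac{3573}{-165} = \frac{1663}{816} - - \frac{1191}{55} = \frac{1663}{816} + \frac{1191}{55} = \frac{1063321}{44880}$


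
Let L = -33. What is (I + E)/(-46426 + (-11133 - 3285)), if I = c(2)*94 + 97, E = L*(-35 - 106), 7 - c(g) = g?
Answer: -1305/15211 ≈ -0.085793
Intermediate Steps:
c(g) = 7 - g
E = 4653 (E = -33*(-35 - 106) = -33*(-141) = 4653)
I = 567 (I = (7 - 1*2)*94 + 97 = (7 - 2)*94 + 97 = 5*94 + 97 = 470 + 97 = 567)
(I + E)/(-46426 + (-11133 - 3285)) = (567 + 4653)/(-46426 + (-11133 - 3285)) = 5220/(-46426 - 14418) = 5220/(-60844) = 5220*(-1/60844) = -1305/15211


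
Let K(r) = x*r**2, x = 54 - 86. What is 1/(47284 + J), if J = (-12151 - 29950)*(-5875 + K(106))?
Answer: 1/15384889411 ≈ 6.4999e-11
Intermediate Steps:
x = -32
K(r) = -32*r**2
J = 15384842127 (J = (-12151 - 29950)*(-5875 - 32*106**2) = -42101*(-5875 - 32*11236) = -42101*(-5875 - 359552) = -42101*(-365427) = 15384842127)
1/(47284 + J) = 1/(47284 + 15384842127) = 1/15384889411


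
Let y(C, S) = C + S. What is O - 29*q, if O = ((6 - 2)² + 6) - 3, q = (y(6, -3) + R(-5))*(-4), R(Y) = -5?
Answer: -213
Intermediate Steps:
q = 8 (q = ((6 - 3) - 5)*(-4) = (3 - 5)*(-4) = -2*(-4) = 8)
O = 19 (O = (4² + 6) - 3 = (16 + 6) - 3 = 22 - 3 = 19)
O - 29*q = 19 - 29*8 = 19 - 232 = -213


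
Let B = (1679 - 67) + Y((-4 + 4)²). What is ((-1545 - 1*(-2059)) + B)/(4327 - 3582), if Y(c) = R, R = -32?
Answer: 2094/745 ≈ 2.8107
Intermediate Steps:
Y(c) = -32
B = 1580 (B = (1679 - 67) - 32 = 1612 - 32 = 1580)
((-1545 - 1*(-2059)) + B)/(4327 - 3582) = ((-1545 - 1*(-2059)) + 1580)/(4327 - 3582) = ((-1545 + 2059) + 1580)/745 = (514 + 1580)*(1/745) = 2094*(1/745) = 2094/745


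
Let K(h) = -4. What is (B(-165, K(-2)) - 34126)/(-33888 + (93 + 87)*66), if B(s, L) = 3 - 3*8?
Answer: 34147/22008 ≈ 1.5516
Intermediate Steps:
B(s, L) = -21 (B(s, L) = 3 - 24 = -21)
(B(-165, K(-2)) - 34126)/(-33888 + (93 + 87)*66) = (-21 - 34126)/(-33888 + (93 + 87)*66) = -34147/(-33888 + 180*66) = -34147/(-33888 + 11880) = -34147/(-22008) = -34147*(-1/22008) = 34147/22008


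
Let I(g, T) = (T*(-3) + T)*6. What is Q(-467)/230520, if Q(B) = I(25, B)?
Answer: 467/19210 ≈ 0.024310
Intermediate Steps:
I(g, T) = -12*T (I(g, T) = (-3*T + T)*6 = -2*T*6 = -12*T)
Q(B) = -12*B
Q(-467)/230520 = -12*(-467)/230520 = 5604*(1/230520) = 467/19210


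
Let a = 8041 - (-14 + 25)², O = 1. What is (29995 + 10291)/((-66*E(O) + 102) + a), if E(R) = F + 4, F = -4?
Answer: 20143/4011 ≈ 5.0219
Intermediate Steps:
E(R) = 0 (E(R) = -4 + 4 = 0)
a = 7920 (a = 8041 - 1*11² = 8041 - 1*121 = 8041 - 121 = 7920)
(29995 + 10291)/((-66*E(O) + 102) + a) = (29995 + 10291)/((-66*0 + 102) + 7920) = 40286/((0 + 102) + 7920) = 40286/(102 + 7920) = 40286/8022 = 40286*(1/8022) = 20143/4011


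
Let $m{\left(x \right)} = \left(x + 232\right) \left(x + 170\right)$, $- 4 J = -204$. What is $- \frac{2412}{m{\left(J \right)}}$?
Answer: $- \frac{2412}{62543} \approx -0.038565$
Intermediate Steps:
$J = 51$ ($J = \left(- \frac{1}{4}\right) \left(-204\right) = 51$)
$m{\left(x \right)} = \left(170 + x\right) \left(232 + x\right)$ ($m{\left(x \right)} = \left(232 + x\right) \left(170 + x\right) = \left(170 + x\right) \left(232 + x\right)$)
$- \frac{2412}{m{\left(J \right)}} = - \frac{2412}{39440 + 51^{2} + 402 \cdot 51} = - \frac{2412}{39440 + 2601 + 20502} = - \frac{2412}{62543}$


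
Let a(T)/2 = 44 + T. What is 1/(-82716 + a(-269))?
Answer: -1/83166 ≈ -1.2024e-5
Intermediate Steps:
a(T) = 88 + 2*T (a(T) = 2*(44 + T) = 88 + 2*T)
1/(-82716 + a(-269)) = 1/(-82716 + (88 + 2*(-269))) = 1/(-82716 + (88 - 538)) = 1/(-82716 - 450) = 1/(-83166) = -1/83166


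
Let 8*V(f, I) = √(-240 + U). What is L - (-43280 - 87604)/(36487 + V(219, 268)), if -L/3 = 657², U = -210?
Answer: 15*(-1294947*√2 + 25199253496*I)/(-291896*I + 15*√2) ≈ -1.2949e+6 - 0.00026074*I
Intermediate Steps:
V(f, I) = 15*I*√2/8 (V(f, I) = √(-240 - 210)/8 = √(-450)/8 = (15*I*√2)/8 = 15*I*√2/8)
L = -1294947 (L = -3*657² = -3*431649 = -1294947)
L - (-43280 - 87604)/(36487 + V(219, 268)) = -1294947 - (-43280 - 87604)/(36487 + 15*I*√2/8) = -1294947 - (-130884)/(36487 + 15*I*√2/8) = -1294947 + 130884/(36487 + 15*I*√2/8)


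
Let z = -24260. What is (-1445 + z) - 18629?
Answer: -44334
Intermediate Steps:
(-1445 + z) - 18629 = (-1445 - 24260) - 18629 = -25705 - 18629 = -44334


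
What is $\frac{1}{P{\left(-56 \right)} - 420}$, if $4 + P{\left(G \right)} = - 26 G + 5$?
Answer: $\frac{1}{1037} \approx 0.00096432$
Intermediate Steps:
$P{\left(G \right)} = 1 - 26 G$ ($P{\left(G \right)} = -4 - \left(-5 + 26 G\right) = 1 - 26 G$)
$\frac{1}{P{\left(-56 \right)} - 420} = \frac{1}{\left(1 - -1456\right) - 420} = \frac{1}{\left(1 + 1456\right) - 420} = \frac{1}{1457 - 420} = \frac{1}{1037}$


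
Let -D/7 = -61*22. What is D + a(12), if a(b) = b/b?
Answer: 9395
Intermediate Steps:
a(b) = 1
D = 9394 (D = -(-427)*22 = -7*(-1342) = 9394)
D + a(12) = 9394 + 1 = 9395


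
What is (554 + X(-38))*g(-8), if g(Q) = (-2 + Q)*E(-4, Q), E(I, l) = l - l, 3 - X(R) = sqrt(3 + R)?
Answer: 0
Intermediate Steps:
X(R) = 3 - sqrt(3 + R)
E(I, l) = 0
g(Q) = 0 (g(Q) = (-2 + Q)*0 = 0)
(554 + X(-38))*g(-8) = (554 + (3 - sqrt(3 - 38)))*0 = (554 + (3 - sqrt(-35)))*0 = (554 + (3 - I*sqrt(35)))*0 = (557 - I*sqrt(35))*0 = 0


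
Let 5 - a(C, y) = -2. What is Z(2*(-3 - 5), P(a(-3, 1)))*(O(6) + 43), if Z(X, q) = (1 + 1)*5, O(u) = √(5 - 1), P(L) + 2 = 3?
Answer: 450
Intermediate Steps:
a(C, y) = 7 (a(C, y) = 5 - 1*(-2) = 5 + 2 = 7)
P(L) = 1 (P(L) = -2 + 3 = 1)
O(u) = 2 (O(u) = √4 = 2)
Z(X, q) = 10 (Z(X, q) = 2*5 = 10)
Z(2*(-3 - 5), P(a(-3, 1)))*(O(6) + 43) = 10*(2 + 43) = 10*45 = 450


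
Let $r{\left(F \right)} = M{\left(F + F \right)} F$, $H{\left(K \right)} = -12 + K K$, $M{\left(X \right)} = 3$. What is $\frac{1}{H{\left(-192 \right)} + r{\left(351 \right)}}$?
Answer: $\frac{1}{37905} \approx 2.6382 \cdot 10^{-5}$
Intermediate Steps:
$H{\left(K \right)} = -12 + K^{2}$
$r{\left(F \right)} = 3 F$
$\frac{1}{H{\left(-192 \right)} + r{\left(351 \right)}} = \frac{1}{\left(-12 + \left(-192\right)^{2}\right) + 3 \cdot 351} = \frac{1}{\left(-12 + 36864\right) + 1053} = \frac{1}{36852 + 1053} = \frac{1}{37905}$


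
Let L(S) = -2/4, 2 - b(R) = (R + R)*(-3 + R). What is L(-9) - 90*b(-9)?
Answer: 38519/2 ≈ 19260.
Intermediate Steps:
b(R) = 2 - 2*R*(-3 + R) (b(R) = 2 - (R + R)*(-3 + R) = 2 - 2*R*(-3 + R))
L(S) = -1/2 (L(S) = -2*1/4 = -1/2)
L(-9) - 90*b(-9) = -1/2 - 90*(2 - 2*(-9)**2 + 6*(-9)) = -1/2 - 90*(2 - 2*81 - 54) = -1/2 - 90*(2 - 162 - 54) = -1/2 - 90*(-214) = -1/2 + 19260 = 38519/2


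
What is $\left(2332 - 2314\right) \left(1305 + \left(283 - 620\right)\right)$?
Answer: $17424$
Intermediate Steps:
$\left(2332 - 2314\right) \left(1305 + \left(283 - 620\right)\right) = 18 \left(1305 + \left(283 - 620\right)\right) = 18 \left(1305 - 337\right) = 18 \cdot 968 = 17424$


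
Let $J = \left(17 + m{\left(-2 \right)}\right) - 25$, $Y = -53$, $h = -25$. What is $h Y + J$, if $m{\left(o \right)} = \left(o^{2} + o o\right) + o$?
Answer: $1323$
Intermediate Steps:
$m{\left(o \right)} = o + 2 o^{2}$ ($m{\left(o \right)} = \left(o^{2} + o^{2}\right) + o = 2 o^{2} + o = o + 2 o^{2}$)
$J = -2$ ($J = \left(17 - 2 \left(1 + 2 \left(-2\right)\right)\right) - 25 = \left(17 - 2 \left(1 - 4\right)\right) - 25 = \left(17 - -6\right) - 25 = \left(17 + 6\right) - 25 = 23 - 25 = -2$)
$h Y + J = \left(-25\right) \left(-53\right) - 2 = 1325 - 2 = 1323$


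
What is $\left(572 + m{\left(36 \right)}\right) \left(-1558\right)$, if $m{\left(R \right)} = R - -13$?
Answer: $-967518$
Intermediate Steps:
$m{\left(R \right)} = 13 + R$ ($m{\left(R \right)} = R + 13 = 13 + R$)
$\left(572 + m{\left(36 \right)}\right) \left(-1558\right) = \left(572 + \left(13 + 36\right)\right) \left(-1558\right) = \left(572 + 49\right) \left(-1558\right) = 621 \left(-1558\right) = -967518$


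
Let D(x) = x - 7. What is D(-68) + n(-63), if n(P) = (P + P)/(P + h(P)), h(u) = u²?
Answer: -2326/31 ≈ -75.032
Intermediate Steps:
D(x) = -7 + x
n(P) = 2*P/(P + P²) (n(P) = (P + P)/(P + P²) = (2*P)/(P + P²) = 2*P/(P + P²))
D(-68) + n(-63) = (-7 - 68) + 2/(1 - 63) = -75 + 2/(-62) = -75 + 2*(-1/62) = -75 - 1/31 = -2326/31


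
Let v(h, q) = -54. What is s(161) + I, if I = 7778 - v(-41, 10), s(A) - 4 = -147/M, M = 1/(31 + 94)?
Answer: -10539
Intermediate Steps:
M = 1/125 ≈ 0.0080000
s(A) = -18371 (s(A) = 4 - 147/1/125 = 4 - 147*125 = 4 - 18375 = -18371)
I = 7832 (I = 7778 - 1*(-54) = 7778 + 54 = 7832)
s(161) + I = -18371 + 7832 = -10539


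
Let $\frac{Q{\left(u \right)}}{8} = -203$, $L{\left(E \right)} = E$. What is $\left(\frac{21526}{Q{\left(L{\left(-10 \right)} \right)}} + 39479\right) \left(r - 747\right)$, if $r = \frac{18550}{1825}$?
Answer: $- \frac{1723732244965}{59276} \approx -2.908 \cdot 10^{7}$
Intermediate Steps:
$Q{\left(u \right)} = -1624$ ($Q{\left(u \right)} = 8 \left(-203\right) = -1624$)
$r = \frac{742}{73}$ ($r = 18550 \cdot \frac{1}{1825} = \frac{742}{73} \approx 10.164$)
$\left(\frac{21526}{Q{\left(L{\left(-10 \right)} \right)}} + 39479\right) \left(r - 747\right) = \left(\frac{21526}{-1624} + 39479\right) \left(\frac{742}{73} - 747\right) = \left(21526 \left(- \frac{1}{1624}\right) + 39479\right) \left(- \frac{53789}{73}\right) = \left(- \frac{10763}{812} + 39479\right) \left(- \frac{53789}{73}\right) = \frac{32046185}{812} \left(- \frac{53789}{73}\right) = - \frac{1723732244965}{59276}$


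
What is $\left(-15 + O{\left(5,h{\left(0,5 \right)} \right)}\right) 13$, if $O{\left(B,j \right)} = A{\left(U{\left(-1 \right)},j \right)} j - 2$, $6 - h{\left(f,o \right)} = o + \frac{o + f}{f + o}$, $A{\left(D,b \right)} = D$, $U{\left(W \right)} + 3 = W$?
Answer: $-221$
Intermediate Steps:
$U{\left(W \right)} = -3 + W$
$h{\left(f,o \right)} = 5 - o$ ($h{\left(f,o \right)} = 6 - \left(o + \frac{o + f}{f + o}\right) = 6 - \left(o + \frac{f + o}{f + o}\right) = 6 - \left(o + 1\right) = 6 - \left(1 + o\right) = 5 - o$)
$O{\left(B,j \right)} = -2 - 4 j$ ($O{\left(B,j \right)} = \left(-3 - 1\right) j - 2 = - 4 j - 2 = -2 - 4 j$)
$\left(-15 + O{\left(5,h{\left(0,5 \right)} \right)}\right) 13 = \left(-15 - \left(2 + 4 \left(5 - 5\right)\right)\right) 13 = \left(-15 - 2\right) 13 = \left(-17\right) 13 = -221$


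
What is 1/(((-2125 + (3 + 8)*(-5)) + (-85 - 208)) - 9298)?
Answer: -1/11771 ≈ -8.4955e-5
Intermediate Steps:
1/(((-2125 + (3 + 8)*(-5)) + (-85 - 208)) - 9298) = 1/(((-2125 + 11*(-5)) - 293) - 9298) = 1/(((-2125 - 55) - 293) - 9298) = 1/((-2180 - 293) - 9298) = 1/(-2473 - 9298) = 1/(-11771) = -1/11771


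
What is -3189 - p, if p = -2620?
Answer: -569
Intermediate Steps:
-3189 - p = -3189 - 1*(-2620) = -3189 + 2620 = -569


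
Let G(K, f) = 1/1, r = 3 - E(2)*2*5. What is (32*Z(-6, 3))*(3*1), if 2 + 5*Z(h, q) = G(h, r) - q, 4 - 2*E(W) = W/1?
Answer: -384/5 ≈ -76.800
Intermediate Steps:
E(W) = 2 - W/2 (E(W) = 2 - W/(2*1) = 2 - W/2)
r = -7 (r = 3 - (2 - ½*2)*2*5 = 3 - (2 - 1)*2*5 = 3 - 1*2*5 = 3 - 2*5 = 3 - 1*10 = 3 - 10 = -7)
G(K, f) = 1
Z(h, q) = -⅕ - q/5 (Z(h, q) = -⅖ + (1 - q)/5 = -⅖ + (⅕ - q/5) = -⅕ - q/5)
(32*Z(-6, 3))*(3*1) = (32*(-⅕ - ⅕*3))*(3*1) = (32*(-⅕ - ⅗))*3 = (32*(-⅘))*3 = -128/5*3 = -384/5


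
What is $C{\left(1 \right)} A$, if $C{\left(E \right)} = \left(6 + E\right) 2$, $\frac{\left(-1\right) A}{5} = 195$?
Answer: $-13650$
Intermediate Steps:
$A = -975$ ($A = \left(-5\right) 195 = -975$)
$C{\left(E \right)} = 12 + 2 E$
$C{\left(1 \right)} A = \left(12 + 2 \cdot 1\right) \left(-975\right) = \left(12 + 2\right) \left(-975\right) = 14 \left(-975\right) = -13650$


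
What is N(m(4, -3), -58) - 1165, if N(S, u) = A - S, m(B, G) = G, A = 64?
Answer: -1098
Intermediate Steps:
N(S, u) = 64 - S
N(m(4, -3), -58) - 1165 = (64 - 1*(-3)) - 1165 = (64 + 3) - 1165 = 67 - 1165 = -1098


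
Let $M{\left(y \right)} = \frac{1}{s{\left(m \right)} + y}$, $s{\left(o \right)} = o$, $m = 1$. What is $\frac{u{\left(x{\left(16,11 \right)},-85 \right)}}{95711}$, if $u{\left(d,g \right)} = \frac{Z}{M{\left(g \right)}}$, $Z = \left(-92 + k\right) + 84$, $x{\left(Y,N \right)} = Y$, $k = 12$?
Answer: $- \frac{48}{13673} \approx -0.0035106$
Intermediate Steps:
$M{\left(y \right)} = \frac{1}{1 + y}$
$Z = 4$ ($Z = \left(-92 + 12\right) + 84 = -80 + 84 = 4$)
$u{\left(d,g \right)} = 4 + 4 g$ ($u{\left(d,g \right)} = \frac{4}{\frac{1}{1 + g}} = 4 \left(1 + g\right) = 4 + 4 g$)
$\frac{u{\left(x{\left(16,11 \right)},-85 \right)}}{95711} = \frac{4 + 4 \left(-85\right)}{95711} = \left(4 - 340\right) \frac{1}{95711} = \left(-336\right) \frac{1}{95711} = - \frac{48}{13673}$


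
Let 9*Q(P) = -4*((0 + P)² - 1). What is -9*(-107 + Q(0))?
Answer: 959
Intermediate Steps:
Q(P) = 4/9 - 4*P²/9 (Q(P) = (-4*((0 + P)² - 1))/9 = (-4*(P² - 1))/9 = (-4*(-1 + P²))/9 = (4 - 4*P²)/9 = 4/9 - 4*P²/9)
-9*(-107 + Q(0)) = -9*(-107 + (4/9 - 4/9*0²)) = -9*(-107 + (4/9 - 4/9*0)) = -9*(-107 + (4/9 + 0)) = -9*(-107 + 4/9) = -9*(-959/9) = 959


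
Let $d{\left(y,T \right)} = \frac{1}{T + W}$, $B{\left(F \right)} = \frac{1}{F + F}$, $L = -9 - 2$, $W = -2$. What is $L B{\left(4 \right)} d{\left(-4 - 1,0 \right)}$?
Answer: $\frac{11}{16} \approx 0.6875$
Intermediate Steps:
$L = -11$ ($L = -9 - 2 = -11$)
$B{\left(F \right)} = \frac{1}{2 F}$
$d{\left(y,T \right)} = \frac{1}{-2 + T}$ ($d{\left(y,T \right)} = \frac{1}{T - 2} = \frac{1}{-2 + T}$)
$L B{\left(4 \right)} d{\left(-4 - 1,0 \right)} = \frac{\left(-11\right) \frac{1}{2 \cdot 4}}{-2 + 0} = \frac{\left(-11\right) \frac{1}{2} \cdot \frac{1}{4}}{-2} = \left(-11\right) \frac{1}{8} \left(- \frac{1}{2}\right) = \left(- \frac{11}{8}\right) \left(- \frac{1}{2}\right) = \frac{11}{16}$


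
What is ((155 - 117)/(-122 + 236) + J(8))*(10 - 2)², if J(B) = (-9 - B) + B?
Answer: -1664/3 ≈ -554.67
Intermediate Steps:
J(B) = -9
((155 - 117)/(-122 + 236) + J(8))*(10 - 2)² = ((155 - 117)/(-122 + 236) - 9)*(10 - 2)² = (38/114 - 9)*8² = (38*(1/114) - 9)*64 = (⅓ - 9)*64 = -26/3*64 = -1664/3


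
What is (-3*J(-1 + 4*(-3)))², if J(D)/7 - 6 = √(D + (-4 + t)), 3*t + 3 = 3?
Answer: 8379 + 5292*I*√17 ≈ 8379.0 + 21819.0*I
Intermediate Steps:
t = 0 (t = -1 + (⅓)*3 = -1 + 1 = 0)
J(D) = 42 + 7*√(-4 + D) (J(D) = 42 + 7*√(D + (-4 + 0)) = 42 + 7*√(D - 4) = 42 + 7*√(-4 + D))
(-3*J(-1 + 4*(-3)))² = (-3*(42 + 7*√(-4 + (-1 + 4*(-3)))))² = (-3*(42 + 7*√(-4 + (-1 - 12))))² = (-3*(42 + 7*√(-4 - 13)))² = (-3*(42 + 7*√(-17)))² = (-3*(42 + 7*(I*√17)))² = (-3*(42 + 7*I*√17))² = (-126 - 21*I*√17)²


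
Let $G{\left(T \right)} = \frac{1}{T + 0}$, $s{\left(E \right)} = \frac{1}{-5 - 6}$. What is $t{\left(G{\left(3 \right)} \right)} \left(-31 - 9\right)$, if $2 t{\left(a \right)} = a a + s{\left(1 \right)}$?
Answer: $- \frac{40}{99} \approx -0.40404$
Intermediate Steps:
$s{\left(E \right)} = - \frac{1}{11}$ ($s{\left(E \right)} = \frac{1}{-11} = - \frac{1}{11}$)
$G{\left(T \right)} = \frac{1}{T}$
$t{\left(a \right)} = - \frac{1}{22} + \frac{a^{2}}{2}$ ($t{\left(a \right)} = \frac{a a - \frac{1}{11}}{2} = \frac{a^{2} - \frac{1}{11}}{2} = \frac{- \frac{1}{11} + a^{2}}{2} = - \frac{1}{22} + \frac{a^{2}}{2}$)
$t{\left(G{\left(3 \right)} \right)} \left(-31 - 9\right) = \left(- \frac{1}{22} + \frac{\left(\frac{1}{3}\right)^{2}}{2}\right) \left(-31 - 9\right) = \left(- \frac{1}{22} + \frac{1}{2 \cdot 9}\right) \left(-40\right) = \left(- \frac{1}{22} + \frac{1}{2} \cdot \frac{1}{9}\right) \left(-40\right) = \left(- \frac{1}{22} + \frac{1}{18}\right) \left(-40\right) = \frac{1}{99} \left(-40\right) = - \frac{40}{99}$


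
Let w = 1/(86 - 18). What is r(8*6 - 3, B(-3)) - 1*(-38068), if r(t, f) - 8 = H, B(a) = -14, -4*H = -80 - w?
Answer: 10362113/272 ≈ 38096.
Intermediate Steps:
w = 1/68 ≈ 0.014706
H = 5441/272 (H = -(-80 - 1*1/68)/4 = -(-80 - 1/68)/4 = -¼*(-5441/68) = 5441/272 ≈ 20.004)
r(t, f) = 7617/272 (r(t, f) = 8 + 5441/272 = 7617/272)
r(8*6 - 3, B(-3)) - 1*(-38068) = 7617/272 - 1*(-38068) = 7617/272 + 38068 = 10362113/272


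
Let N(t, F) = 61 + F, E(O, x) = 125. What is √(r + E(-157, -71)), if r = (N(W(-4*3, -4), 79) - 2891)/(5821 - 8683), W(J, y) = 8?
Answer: √12737702/318 ≈ 11.223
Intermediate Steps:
r = 917/954 (r = ((61 + 79) - 2891)/(5821 - 8683) = (140 - 2891)/(-2862) = -2751*(-1/2862) = 917/954 ≈ 0.96122)
√(r + E(-157, -71)) = √(917/954 + 125) = √(120167/954) = √12737702/318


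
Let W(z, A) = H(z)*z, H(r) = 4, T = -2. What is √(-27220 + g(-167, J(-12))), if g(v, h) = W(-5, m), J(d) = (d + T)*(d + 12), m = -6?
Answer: 2*I*√6810 ≈ 165.05*I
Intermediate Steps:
J(d) = (-2 + d)*(12 + d) (J(d) = (d - 2)*(d + 12) = (-2 + d)*(12 + d))
W(z, A) = 4*z
g(v, h) = -20 (g(v, h) = 4*(-5) = -20)
√(-27220 + g(-167, J(-12))) = √(-27220 - 20) = √(-27240) = 2*I*√6810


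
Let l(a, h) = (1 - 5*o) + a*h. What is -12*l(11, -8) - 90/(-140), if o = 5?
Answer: 18825/14 ≈ 1344.6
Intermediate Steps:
l(a, h) = -24 + a*h (l(a, h) = (1 - 5*5) + a*h = (1 - 25) + a*h = -24 + a*h)
-12*l(11, -8) - 90/(-140) = -12*(-24 + 11*(-8)) - 90/(-140) = -12*(-24 - 88) - 90*(-1/140) = -12*(-112) + 9/14 = 1344 + 9/14 = 18825/14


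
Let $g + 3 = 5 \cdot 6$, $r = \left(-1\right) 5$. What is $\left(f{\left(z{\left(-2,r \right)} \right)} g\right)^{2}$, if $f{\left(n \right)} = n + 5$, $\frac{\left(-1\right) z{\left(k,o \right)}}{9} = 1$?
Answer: $11664$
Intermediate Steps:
$r = -5$
$z{\left(k,o \right)} = -9$ ($z{\left(k,o \right)} = \left(-9\right) 1 = -9$)
$g = 27$ ($g = -3 + 5 \cdot 6 = -3 + 30 = 27$)
$f{\left(n \right)} = 5 + n$
$\left(f{\left(z{\left(-2,r \right)} \right)} g\right)^{2} = \left(\left(5 - 9\right) 27\right)^{2} = \left(\left(-4\right) 27\right)^{2} = \left(-108\right)^{2} = 11664$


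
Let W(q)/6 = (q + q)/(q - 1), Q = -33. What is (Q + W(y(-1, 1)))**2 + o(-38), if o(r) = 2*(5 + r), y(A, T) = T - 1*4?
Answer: 510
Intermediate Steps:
y(A, T) = -4 + T (y(A, T) = T - 4 = -4 + T)
o(r) = 10 + 2*r
W(q) = 12*q/(-1 + q) (W(q) = 6*((q + q)/(q - 1)) = 6*((2*q)/(-1 + q)) = 6*(2*q/(-1 + q)) = 12*q/(-1 + q))
(Q + W(y(-1, 1)))**2 + o(-38) = (-33 + 12*(-4 + 1)/(-1 + (-4 + 1)))**2 + (10 + 2*(-38)) = (-33 + 12*(-3)/(-1 - 3))**2 + (10 - 76) = (-33 + 12*(-3)/(-4))**2 - 66 = (-33 + 12*(-3)*(-1/4))**2 - 66 = (-33 + 9)**2 - 66 = (-24)**2 - 66 = 576 - 66 = 510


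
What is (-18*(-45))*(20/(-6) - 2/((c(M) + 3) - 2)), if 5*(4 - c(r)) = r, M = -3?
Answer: -20925/7 ≈ -2989.3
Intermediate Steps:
c(r) = 4 - r/5
(-18*(-45))*(20/(-6) - 2/((c(M) + 3) - 2)) = (-18*(-45))*(20/(-6) - 2/(((4 - ⅕*(-3)) + 3) - 2)) = 810*(20*(-⅙) - 2/(((4 + ⅗) + 3) - 2)) = 810*(-10/3 - 2/((23/5 + 3) - 2)) = 810*(-10/3 - 2/(38/5 - 2)) = 810*(-10/3 - 2/28/5) = 810*(-10/3 - 2*5/28) = 810*(-10/3 - 5/14) = 810*(-155/42) = -20925/7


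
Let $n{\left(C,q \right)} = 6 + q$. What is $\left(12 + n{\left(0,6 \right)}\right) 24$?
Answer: $576$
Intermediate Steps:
$\left(12 + n{\left(0,6 \right)}\right) 24 = \left(12 + \left(6 + 6\right)\right) 24 = \left(12 + 12\right) 24 = 24 \cdot 24 = 576$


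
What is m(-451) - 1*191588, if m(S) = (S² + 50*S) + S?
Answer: -11188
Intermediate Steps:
m(S) = S² + 51*S
m(-451) - 1*191588 = -451*(51 - 451) - 1*191588 = -451*(-400) - 191588 = 180400 - 191588 = -11188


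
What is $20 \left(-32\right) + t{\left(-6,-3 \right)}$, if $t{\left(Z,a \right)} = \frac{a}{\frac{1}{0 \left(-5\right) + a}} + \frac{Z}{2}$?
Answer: $-634$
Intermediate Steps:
$t{\left(Z,a \right)} = a^{2} + \frac{Z}{2}$ ($t{\left(Z,a \right)} = \frac{a}{\frac{1}{0 + a}} + Z \frac{1}{2} = \frac{a}{\frac{1}{a}} + \frac{Z}{2} = a a + \frac{Z}{2} = a^{2} + \frac{Z}{2}$)
$20 \left(-32\right) + t{\left(-6,-3 \right)} = 20 \left(-32\right) + \left(\left(-3\right)^{2} + \frac{1}{2} \left(-6\right)\right) = -640 + \left(9 - 3\right) = -640 + 6 = -634$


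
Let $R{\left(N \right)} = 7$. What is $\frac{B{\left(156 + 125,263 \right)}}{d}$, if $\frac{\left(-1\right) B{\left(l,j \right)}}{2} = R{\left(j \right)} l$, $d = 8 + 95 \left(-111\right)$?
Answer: $\frac{3934}{10537} \approx 0.37335$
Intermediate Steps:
$d = -10537$ ($d = 8 - 10545 = -10537$)
$B{\left(l,j \right)} = - 14 l$ ($B{\left(l,j \right)} = - 2 \cdot 7 l = - 14 l$)
$\frac{B{\left(156 + 125,263 \right)}}{d} = \frac{\left(-14\right) \left(156 + 125\right)}{-10537} = \left(-14\right) 281 \left(- \frac{1}{10537}\right) = \left(-3934\right) \left(- \frac{1}{10537}\right) = \frac{3934}{10537}$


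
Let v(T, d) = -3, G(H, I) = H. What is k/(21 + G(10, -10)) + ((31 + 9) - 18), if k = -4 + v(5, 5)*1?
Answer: 675/31 ≈ 21.774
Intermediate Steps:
k = -7 (k = -4 - 3*1 = -4 - 3 = -7)
k/(21 + G(10, -10)) + ((31 + 9) - 18) = -7/(21 + 10) + ((31 + 9) - 18) = -7/31 + (40 - 18) = -7*1/31 + 22 = -7/31 + 22 = 675/31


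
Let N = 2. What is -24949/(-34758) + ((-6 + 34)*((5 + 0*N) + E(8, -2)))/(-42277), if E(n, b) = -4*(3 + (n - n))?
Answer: 1061581441/1469463966 ≈ 0.72243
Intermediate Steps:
E(n, b) = -12 (E(n, b) = -4*(3 + 0) = -4*3 = -12)
-24949/(-34758) + ((-6 + 34)*((5 + 0*N) + E(8, -2)))/(-42277) = -24949/(-34758) + ((-6 + 34)*((5 + 0*2) - 12))/(-42277) = -24949*(-1/34758) + (28*((5 + 0) - 12))*(-1/42277) = 24949/34758 + (28*(5 - 12))*(-1/42277) = 24949/34758 + (28*(-7))*(-1/42277) = 24949/34758 - 196*(-1/42277) = 24949/34758 + 196/42277 = 1061581441/1469463966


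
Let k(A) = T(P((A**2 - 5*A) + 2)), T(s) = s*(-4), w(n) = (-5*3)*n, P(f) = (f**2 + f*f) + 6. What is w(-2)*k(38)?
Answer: -378609360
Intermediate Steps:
P(f) = 6 + 2*f**2 (P(f) = (f**2 + f**2) + 6 = 2*f**2 + 6 = 6 + 2*f**2)
w(n) = -15*n
T(s) = -4*s
k(A) = -24 - 8*(2 + A**2 - 5*A)**2 (k(A) = -4*(6 + 2*((A**2 - 5*A) + 2)**2) = -4*(6 + 2*(2 + A**2 - 5*A)**2) = -24 - 8*(2 + A**2 - 5*A)**2)
w(-2)*k(38) = (-15*(-2))*(-24 - 8*(2 + 38**2 - 5*38)**2) = 30*(-24 - 8*(2 + 1444 - 190)**2) = 30*(-24 - 8*1256**2) = 30*(-24 - 8*1577536) = 30*(-24 - 12620288) = 30*(-12620312) = -378609360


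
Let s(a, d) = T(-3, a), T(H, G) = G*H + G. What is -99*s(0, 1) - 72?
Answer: -72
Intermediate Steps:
T(H, G) = G + G*H
s(a, d) = -2*a (s(a, d) = a*(1 - 3) = a*(-2) = -2*a)
-99*s(0, 1) - 72 = -(-198)*0 - 72 = -99*0 - 72 = 0 - 72 = -72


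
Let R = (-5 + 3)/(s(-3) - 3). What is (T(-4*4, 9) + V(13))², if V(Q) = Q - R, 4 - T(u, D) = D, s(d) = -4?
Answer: 2916/49 ≈ 59.510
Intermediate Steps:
T(u, D) = 4 - D
R = 2/7 (R = (-5 + 3)/(-4 - 3) = -2/(-7) = -2*(-⅐) = 2/7 ≈ 0.28571)
V(Q) = -2/7 + Q (V(Q) = Q - 1*2/7 = Q - 2/7 = -2/7 + Q)
(T(-4*4, 9) + V(13))² = ((4 - 1*9) + (-2/7 + 13))² = ((4 - 9) + 89/7)² = (-5 + 89/7)² = (54/7)² = 2916/49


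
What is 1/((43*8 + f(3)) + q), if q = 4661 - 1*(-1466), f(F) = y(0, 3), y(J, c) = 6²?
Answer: 1/6507 ≈ 0.00015368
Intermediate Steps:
y(J, c) = 36
f(F) = 36
q = 6127 (q = 4661 + 1466 = 6127)
1/((43*8 + f(3)) + q) = 1/((43*8 + 36) + 6127) = 1/((344 + 36) + 6127) = 1/(380 + 6127) = 1/6507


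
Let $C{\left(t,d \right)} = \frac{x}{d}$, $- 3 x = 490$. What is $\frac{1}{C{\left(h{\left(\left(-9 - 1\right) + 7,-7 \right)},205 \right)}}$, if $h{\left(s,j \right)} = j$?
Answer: $- \frac{123}{98} \approx -1.2551$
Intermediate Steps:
$x = - \frac{490}{3}$ ($x = \left(- \frac{1}{3}\right) 490 = - \frac{490}{3} \approx -163.33$)
$C{\left(t,d \right)} = - \frac{490}{3 d}$
$\frac{1}{C{\left(h{\left(\left(-9 - 1\right) + 7,-7 \right)},205 \right)}} = \frac{1}{\left(- \frac{490}{3}\right) \frac{1}{205}} = \frac{1}{- \frac{98}{123}} = - \frac{123}{98}$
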